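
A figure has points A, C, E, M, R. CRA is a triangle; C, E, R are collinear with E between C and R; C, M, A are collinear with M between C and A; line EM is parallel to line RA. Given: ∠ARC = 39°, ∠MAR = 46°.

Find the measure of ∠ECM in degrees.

∠ECM = 95°

1. ∠CAR = 46°  [M on ray AC]
2. ∠ACR = 95°  [△CRA]
3. ∠ECM = 95°  [E on CR, M on CA]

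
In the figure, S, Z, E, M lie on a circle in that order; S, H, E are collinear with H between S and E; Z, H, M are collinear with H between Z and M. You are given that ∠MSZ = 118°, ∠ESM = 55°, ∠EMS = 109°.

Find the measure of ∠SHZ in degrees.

1. ∠MEZ = 62°  [cyclic SZEM, opposite ∠S+∠E]
2. ∠EZM = 55°  [same arc EM]
3. ∠MES = 16°  [△SEM]
4. ∠EMZ = 63°  [△ZEM]
5. ∠MZS = 16°  [same arc SM]
6. ∠ESZ = 63°  [same arc ZE]
7. ∠SHZ = 101°  [△SHZ]

∠SHZ = 101°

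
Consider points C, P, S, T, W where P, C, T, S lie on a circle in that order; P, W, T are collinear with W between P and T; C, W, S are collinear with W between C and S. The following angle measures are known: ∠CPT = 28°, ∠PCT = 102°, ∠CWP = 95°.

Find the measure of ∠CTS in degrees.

∠CTS = 107°

1. ∠CST = 28°  [same arc CT]
2. ∠CTP = 50°  [△PCT]
3. ∠CWT = 85°  [linear pair at W on PT]
4. ∠SCT = 45°  [△CWT]
5. ∠CTS = 107°  [△CTS]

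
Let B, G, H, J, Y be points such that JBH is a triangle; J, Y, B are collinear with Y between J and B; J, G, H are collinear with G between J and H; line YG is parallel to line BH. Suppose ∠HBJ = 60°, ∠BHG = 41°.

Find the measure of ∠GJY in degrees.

1. ∠BHJ = 41°  [G on ray HJ]
2. ∠BJH = 79°  [△JBH]
3. ∠GJY = 79°  [Y on JB, G on JH]

∠GJY = 79°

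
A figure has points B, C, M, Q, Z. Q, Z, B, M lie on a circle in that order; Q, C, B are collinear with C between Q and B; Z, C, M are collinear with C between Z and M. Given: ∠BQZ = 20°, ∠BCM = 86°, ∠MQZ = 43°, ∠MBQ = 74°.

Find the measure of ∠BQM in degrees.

∠BQM = 23°

1. ∠BMZ = 20°  [same arc ZB]
2. ∠MBZ = 137°  [cyclic QZBM, opposite ∠Q+∠B]
3. ∠BZM = 23°  [△ZBM]
4. ∠BQM = 23°  [same arc BM]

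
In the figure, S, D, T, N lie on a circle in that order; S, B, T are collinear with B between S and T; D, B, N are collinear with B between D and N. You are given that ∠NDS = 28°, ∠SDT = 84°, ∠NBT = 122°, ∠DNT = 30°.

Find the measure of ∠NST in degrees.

∠NST = 56°

1. ∠NTS = 28°  [same arc SN]
2. ∠SNT = 96°  [cyclic SDTN, opposite ∠D+∠N]
3. ∠NST = 56°  [△STN]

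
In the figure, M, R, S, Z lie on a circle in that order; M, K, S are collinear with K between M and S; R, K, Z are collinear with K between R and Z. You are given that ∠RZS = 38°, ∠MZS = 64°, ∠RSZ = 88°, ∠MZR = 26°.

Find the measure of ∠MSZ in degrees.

1. ∠RMZ = 92°  [cyclic MRSZ, opposite ∠M+∠S]
2. ∠MRZ = 62°  [△MRZ]
3. ∠MSZ = 62°  [same arc MZ]

∠MSZ = 62°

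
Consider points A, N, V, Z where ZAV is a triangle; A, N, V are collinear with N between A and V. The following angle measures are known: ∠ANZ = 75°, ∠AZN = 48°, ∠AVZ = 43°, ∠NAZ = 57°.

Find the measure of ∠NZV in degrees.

1. ∠VNZ = 105°  [linear pair at N on AV]
2. ∠NVZ = 43°  [N on ray VA]
3. ∠NZV = 32°  [△ZNV]

∠NZV = 32°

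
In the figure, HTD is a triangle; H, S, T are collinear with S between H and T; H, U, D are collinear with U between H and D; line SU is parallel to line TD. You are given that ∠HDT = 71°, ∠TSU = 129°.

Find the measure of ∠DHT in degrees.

1. ∠HUS = 71°  [SU∥TD, corresponding at U]
2. ∠HSU = 51°  [linear pair at S on HT]
3. ∠SHU = 58°  [△HSU]
4. ∠DHT = 58°  [S on HT, U on HD]

∠DHT = 58°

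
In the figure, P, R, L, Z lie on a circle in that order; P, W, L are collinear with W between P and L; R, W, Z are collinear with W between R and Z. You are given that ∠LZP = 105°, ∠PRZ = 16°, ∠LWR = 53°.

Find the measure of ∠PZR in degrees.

1. ∠PLZ = 16°  [same arc PZ]
2. ∠PWZ = 53°  [vertical angles at W]
3. ∠LPZ = 59°  [△PLZ]
4. ∠PZR = 68°  [△PWZ]

∠PZR = 68°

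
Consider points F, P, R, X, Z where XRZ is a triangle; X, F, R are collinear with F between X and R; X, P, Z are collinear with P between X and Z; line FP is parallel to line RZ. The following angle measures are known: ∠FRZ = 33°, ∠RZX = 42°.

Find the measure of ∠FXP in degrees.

1. ∠XRZ = 33°  [F on ray RX]
2. ∠RXZ = 105°  [△XRZ]
3. ∠FXP = 105°  [F on XR, P on XZ]

∠FXP = 105°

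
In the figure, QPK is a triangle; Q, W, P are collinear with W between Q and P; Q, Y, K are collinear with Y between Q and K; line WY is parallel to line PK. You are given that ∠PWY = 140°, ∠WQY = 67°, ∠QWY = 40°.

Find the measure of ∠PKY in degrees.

∠PKY = 73°

1. ∠QYW = 73°  [△QWY]
2. ∠KYW = 107°  [linear pair at Y on QK]
3. ∠PKY = 73°  [WY∥PK, co-interior at K–Y]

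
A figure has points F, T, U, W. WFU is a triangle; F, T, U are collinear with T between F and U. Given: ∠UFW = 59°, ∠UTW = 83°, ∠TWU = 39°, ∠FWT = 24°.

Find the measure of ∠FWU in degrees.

∠FWU = 63°

1. ∠TUW = 58°  [△WTU]
2. ∠FUW = 58°  [T on ray UF]
3. ∠FWU = 63°  [△WFU]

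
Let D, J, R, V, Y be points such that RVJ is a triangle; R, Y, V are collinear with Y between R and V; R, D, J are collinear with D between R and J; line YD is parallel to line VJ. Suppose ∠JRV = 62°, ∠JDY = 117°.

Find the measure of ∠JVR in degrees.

1. ∠DRY = 62°  [Y on RV, D on RJ]
2. ∠RDY = 63°  [linear pair at D on RJ]
3. ∠DYR = 55°  [△RYD]
4. ∠JVR = 55°  [YD∥VJ, corresponding at Y]

∠JVR = 55°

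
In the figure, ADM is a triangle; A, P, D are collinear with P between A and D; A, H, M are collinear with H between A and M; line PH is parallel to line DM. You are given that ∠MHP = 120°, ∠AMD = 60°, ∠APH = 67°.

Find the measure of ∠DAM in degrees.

1. ∠AHP = 60°  [linear pair at H on AM]
2. ∠HAP = 53°  [△APH]
3. ∠DAM = 53°  [P on AD, H on AM]

∠DAM = 53°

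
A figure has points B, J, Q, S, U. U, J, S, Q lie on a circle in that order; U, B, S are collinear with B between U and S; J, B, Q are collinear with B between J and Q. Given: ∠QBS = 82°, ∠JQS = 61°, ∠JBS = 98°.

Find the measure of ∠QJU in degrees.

∠QJU = 37°

1. ∠JBU = 82°  [vertical angles at B]
2. ∠JUS = 61°  [same arc JS]
3. ∠QJU = 37°  [△UBJ]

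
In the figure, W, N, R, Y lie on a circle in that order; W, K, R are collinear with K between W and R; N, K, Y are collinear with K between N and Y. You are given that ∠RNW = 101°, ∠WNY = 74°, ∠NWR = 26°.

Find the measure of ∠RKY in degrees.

∠RKY = 80°

1. ∠WRY = 74°  [same arc WY]
2. ∠NYR = 26°  [same arc NR]
3. ∠RKY = 80°  [△RKY]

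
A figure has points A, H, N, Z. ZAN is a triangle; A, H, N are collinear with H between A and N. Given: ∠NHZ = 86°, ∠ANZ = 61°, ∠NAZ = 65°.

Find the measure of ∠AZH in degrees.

1. ∠AHZ = 94°  [linear pair at H on AN]
2. ∠HAZ = 65°  [H on ray AN]
3. ∠AZH = 21°  [△ZAH]

∠AZH = 21°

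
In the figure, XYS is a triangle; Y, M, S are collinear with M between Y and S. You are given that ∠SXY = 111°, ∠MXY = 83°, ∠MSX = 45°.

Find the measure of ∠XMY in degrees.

∠XMY = 73°

1. ∠XSY = 45°  [M on ray SY]
2. ∠SYX = 24°  [△XYS]
3. ∠MYX = 24°  [M on ray YS]
4. ∠XMY = 73°  [△XYM]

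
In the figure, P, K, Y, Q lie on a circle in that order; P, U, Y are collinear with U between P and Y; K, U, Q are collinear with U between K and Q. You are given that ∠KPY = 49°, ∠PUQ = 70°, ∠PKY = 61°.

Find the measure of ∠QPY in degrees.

1. ∠KQY = 49°  [same arc KY]
2. ∠QUY = 110°  [linear pair at U on PY]
3. ∠PQY = 119°  [cyclic PKYQ, opposite ∠K+∠Q]
4. ∠PYQ = 21°  [△YUQ]
5. ∠QPY = 40°  [△PYQ]

∠QPY = 40°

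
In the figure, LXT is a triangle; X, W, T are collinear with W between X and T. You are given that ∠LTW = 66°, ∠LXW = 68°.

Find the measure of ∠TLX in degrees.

∠TLX = 46°

1. ∠LTX = 66°  [W on ray TX]
2. ∠LXT = 68°  [W on ray XT]
3. ∠TLX = 46°  [△LXT]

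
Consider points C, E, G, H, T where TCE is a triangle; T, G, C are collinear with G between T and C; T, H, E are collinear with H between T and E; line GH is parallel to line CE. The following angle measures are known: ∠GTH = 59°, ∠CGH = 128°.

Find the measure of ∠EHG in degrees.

1. ∠HGT = 52°  [linear pair at G on TC]
2. ∠GHT = 69°  [△TGH]
3. ∠EHG = 111°  [linear pair at H on TE]

∠EHG = 111°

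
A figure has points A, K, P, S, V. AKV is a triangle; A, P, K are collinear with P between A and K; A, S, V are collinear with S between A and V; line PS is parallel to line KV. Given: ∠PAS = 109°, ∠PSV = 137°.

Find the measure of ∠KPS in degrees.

1. ∠ASP = 43°  [linear pair at S on AV]
2. ∠APS = 28°  [△APS]
3. ∠KPS = 152°  [linear pair at P on AK]

∠KPS = 152°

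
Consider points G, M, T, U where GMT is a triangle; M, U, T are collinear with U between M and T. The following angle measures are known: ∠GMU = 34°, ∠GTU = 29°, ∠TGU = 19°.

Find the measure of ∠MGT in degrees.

1. ∠GMT = 34°  [U on ray MT]
2. ∠GTM = 29°  [U on ray TM]
3. ∠MGT = 117°  [△GMT]

∠MGT = 117°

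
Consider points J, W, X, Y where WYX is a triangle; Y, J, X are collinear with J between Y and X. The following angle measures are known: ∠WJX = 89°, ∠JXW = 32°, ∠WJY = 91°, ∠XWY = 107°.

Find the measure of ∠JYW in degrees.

1. ∠WXY = 32°  [J on ray XY]
2. ∠WYX = 41°  [△WYX]
3. ∠JYW = 41°  [J on ray YX]

∠JYW = 41°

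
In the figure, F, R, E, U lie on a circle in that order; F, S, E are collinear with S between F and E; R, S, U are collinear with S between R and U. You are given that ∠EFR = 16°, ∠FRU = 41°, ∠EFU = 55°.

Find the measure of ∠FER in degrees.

∠FER = 68°

1. ∠FSR = 123°  [△FSR]
2. ∠ERU = 55°  [same arc EU]
3. ∠ESR = 57°  [linear pair at S on FE]
4. ∠FER = 68°  [△RSE]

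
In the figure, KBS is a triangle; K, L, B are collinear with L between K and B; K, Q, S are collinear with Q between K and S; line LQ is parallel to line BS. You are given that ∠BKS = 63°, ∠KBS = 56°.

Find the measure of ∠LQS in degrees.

1. ∠BSK = 61°  [△KBS]
2. ∠KQL = 61°  [LQ∥BS, corresponding at Q]
3. ∠LQS = 119°  [linear pair at Q on KS]

∠LQS = 119°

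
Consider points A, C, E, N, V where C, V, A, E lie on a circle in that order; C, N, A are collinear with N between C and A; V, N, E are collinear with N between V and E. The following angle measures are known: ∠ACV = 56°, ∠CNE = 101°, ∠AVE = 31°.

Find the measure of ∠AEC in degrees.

1. ∠AEV = 56°  [same arc VA]
2. ∠ANE = 79°  [linear pair at N on CA]
3. ∠ACE = 31°  [same arc AE]
4. ∠CAE = 45°  [△ANE]
5. ∠AEC = 104°  [△CAE]

∠AEC = 104°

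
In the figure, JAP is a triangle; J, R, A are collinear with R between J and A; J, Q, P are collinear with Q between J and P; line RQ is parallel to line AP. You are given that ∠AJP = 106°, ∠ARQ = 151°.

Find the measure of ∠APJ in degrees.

1. ∠QJR = 106°  [R on JA, Q on JP]
2. ∠JRQ = 29°  [linear pair at R on JA]
3. ∠JQR = 45°  [△JRQ]
4. ∠APJ = 45°  [RQ∥AP, corresponding at Q]

∠APJ = 45°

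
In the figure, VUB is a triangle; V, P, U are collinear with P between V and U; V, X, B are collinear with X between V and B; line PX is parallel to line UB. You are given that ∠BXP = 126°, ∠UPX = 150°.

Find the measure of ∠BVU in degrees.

1. ∠PXV = 54°  [linear pair at X on VB]
2. ∠VPX = 30°  [linear pair at P on VU]
3. ∠PVX = 96°  [△VPX]
4. ∠BVU = 96°  [P on VU, X on VB]

∠BVU = 96°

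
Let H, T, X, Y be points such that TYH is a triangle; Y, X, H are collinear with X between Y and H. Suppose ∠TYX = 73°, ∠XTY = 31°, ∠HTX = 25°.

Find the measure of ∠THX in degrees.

1. ∠TXY = 76°  [△TYX]
2. ∠HXT = 104°  [linear pair at X on YH]
3. ∠THX = 51°  [△TXH]

∠THX = 51°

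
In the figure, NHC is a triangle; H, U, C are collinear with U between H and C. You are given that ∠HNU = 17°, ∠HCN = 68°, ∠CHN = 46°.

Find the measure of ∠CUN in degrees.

1. ∠NHU = 46°  [U on ray HC]
2. ∠HUN = 117°  [△NHU]
3. ∠CUN = 63°  [linear pair at U on HC]

∠CUN = 63°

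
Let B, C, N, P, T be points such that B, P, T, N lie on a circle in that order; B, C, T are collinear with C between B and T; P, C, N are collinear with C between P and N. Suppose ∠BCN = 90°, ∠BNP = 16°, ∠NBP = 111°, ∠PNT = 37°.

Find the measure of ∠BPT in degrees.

1. ∠BTP = 16°  [same arc BP]
2. ∠PBT = 37°  [same arc PT]
3. ∠BPT = 127°  [△BPT]

∠BPT = 127°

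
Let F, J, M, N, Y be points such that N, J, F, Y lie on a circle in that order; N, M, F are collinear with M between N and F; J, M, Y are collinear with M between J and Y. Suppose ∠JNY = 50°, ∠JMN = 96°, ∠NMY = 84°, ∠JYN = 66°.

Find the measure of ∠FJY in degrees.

1. ∠FMJ = 84°  [linear pair at M on NF]
2. ∠JFN = 66°  [same arc NJ]
3. ∠FJY = 30°  [△JMF]

∠FJY = 30°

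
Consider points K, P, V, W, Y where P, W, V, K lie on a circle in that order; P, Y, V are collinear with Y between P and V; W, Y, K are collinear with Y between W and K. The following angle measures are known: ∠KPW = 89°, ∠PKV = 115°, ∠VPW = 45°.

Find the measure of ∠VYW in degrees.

1. ∠KVW = 91°  [cyclic PWVK, opposite ∠P+∠V]
2. ∠PWV = 65°  [cyclic PWVK, opposite ∠W+∠K]
3. ∠VKW = 45°  [same arc WV]
4. ∠PVW = 70°  [△PWV]
5. ∠KWV = 44°  [△WVK]
6. ∠VYW = 66°  [△WYV]

∠VYW = 66°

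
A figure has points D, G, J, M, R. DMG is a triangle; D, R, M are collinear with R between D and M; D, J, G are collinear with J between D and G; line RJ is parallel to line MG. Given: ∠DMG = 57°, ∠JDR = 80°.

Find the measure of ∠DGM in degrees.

1. ∠DRJ = 57°  [RJ∥MG, corresponding at R]
2. ∠DJR = 43°  [△DRJ]
3. ∠DGM = 43°  [RJ∥MG, corresponding at J]

∠DGM = 43°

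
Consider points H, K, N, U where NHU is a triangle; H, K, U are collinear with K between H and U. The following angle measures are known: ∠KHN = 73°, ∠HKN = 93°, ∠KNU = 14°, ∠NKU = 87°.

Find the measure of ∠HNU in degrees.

∠HNU = 28°

1. ∠NHU = 73°  [K on ray HU]
2. ∠KUN = 79°  [△NKU]
3. ∠HUN = 79°  [K on ray UH]
4. ∠HNU = 28°  [△NHU]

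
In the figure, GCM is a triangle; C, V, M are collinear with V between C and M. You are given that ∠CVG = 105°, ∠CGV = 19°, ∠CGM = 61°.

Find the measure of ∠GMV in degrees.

1. ∠GCV = 56°  [△GCV]
2. ∠GCM = 56°  [V on ray CM]
3. ∠CMG = 63°  [△GCM]
4. ∠GMV = 63°  [V on ray MC]

∠GMV = 63°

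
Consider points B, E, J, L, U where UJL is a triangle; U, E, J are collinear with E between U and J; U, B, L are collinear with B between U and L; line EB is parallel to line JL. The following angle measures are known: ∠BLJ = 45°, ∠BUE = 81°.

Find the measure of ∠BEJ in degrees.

1. ∠JLU = 45°  [B on ray LU]
2. ∠JUL = 81°  [E on UJ, B on UL]
3. ∠LJU = 54°  [△UJL]
4. ∠BEU = 54°  [EB∥JL, corresponding at E]
5. ∠BEJ = 126°  [linear pair at E on UJ]

∠BEJ = 126°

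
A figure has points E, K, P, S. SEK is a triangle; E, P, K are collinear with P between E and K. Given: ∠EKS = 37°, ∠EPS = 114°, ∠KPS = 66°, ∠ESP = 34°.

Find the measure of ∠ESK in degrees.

∠ESK = 111°

1. ∠PES = 32°  [△SEP]
2. ∠KES = 32°  [P on ray EK]
3. ∠ESK = 111°  [△SEK]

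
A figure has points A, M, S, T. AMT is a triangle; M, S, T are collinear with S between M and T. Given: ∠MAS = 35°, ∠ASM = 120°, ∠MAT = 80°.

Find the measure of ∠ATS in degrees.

∠ATS = 75°

1. ∠AMS = 25°  [△AMS]
2. ∠AMT = 25°  [S on ray MT]
3. ∠ATM = 75°  [△AMT]
4. ∠ATS = 75°  [S on ray TM]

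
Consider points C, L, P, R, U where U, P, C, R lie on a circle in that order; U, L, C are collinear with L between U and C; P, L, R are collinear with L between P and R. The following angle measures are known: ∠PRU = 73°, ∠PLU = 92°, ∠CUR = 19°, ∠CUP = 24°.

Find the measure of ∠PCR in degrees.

1. ∠CPR = 19°  [same arc CR]
2. ∠CRP = 24°  [same arc PC]
3. ∠PCR = 137°  [△PCR]

∠PCR = 137°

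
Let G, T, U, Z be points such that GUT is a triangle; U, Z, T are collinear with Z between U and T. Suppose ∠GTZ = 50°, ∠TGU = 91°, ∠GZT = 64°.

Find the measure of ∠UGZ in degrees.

1. ∠GTU = 50°  [Z on ray TU]
2. ∠GUT = 39°  [△GUT]
3. ∠GZU = 116°  [linear pair at Z on UT]
4. ∠GUZ = 39°  [Z on ray UT]
5. ∠UGZ = 25°  [△GUZ]

∠UGZ = 25°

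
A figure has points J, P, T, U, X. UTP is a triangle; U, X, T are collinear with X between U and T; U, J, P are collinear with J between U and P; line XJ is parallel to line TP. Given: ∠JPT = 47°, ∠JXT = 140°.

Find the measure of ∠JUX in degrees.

1. ∠TPU = 47°  [J on ray PU]
2. ∠JXU = 40°  [linear pair at X on UT]
3. ∠UJX = 47°  [XJ∥TP, corresponding at J]
4. ∠JUX = 93°  [△UXJ]

∠JUX = 93°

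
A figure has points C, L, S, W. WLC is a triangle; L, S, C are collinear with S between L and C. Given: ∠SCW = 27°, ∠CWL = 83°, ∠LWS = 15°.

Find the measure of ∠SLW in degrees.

1. ∠LCW = 27°  [S on ray CL]
2. ∠CLW = 70°  [△WLC]
3. ∠SLW = 70°  [S on ray LC]

∠SLW = 70°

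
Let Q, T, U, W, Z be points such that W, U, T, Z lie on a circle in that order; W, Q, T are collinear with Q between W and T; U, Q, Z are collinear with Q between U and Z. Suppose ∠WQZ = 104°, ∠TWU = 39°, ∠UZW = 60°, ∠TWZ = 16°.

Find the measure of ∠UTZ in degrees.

1. ∠TZU = 39°  [same arc UT]
2. ∠TUZ = 16°  [same arc TZ]
3. ∠UTZ = 125°  [△UTZ]

∠UTZ = 125°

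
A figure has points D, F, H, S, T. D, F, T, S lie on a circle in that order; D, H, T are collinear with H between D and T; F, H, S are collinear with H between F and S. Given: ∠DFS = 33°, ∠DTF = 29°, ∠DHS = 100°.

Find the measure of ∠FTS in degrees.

∠FTS = 62°

1. ∠DTS = 33°  [same arc DS]
2. ∠FHT = 100°  [vertical angles at H]
3. ∠SHT = 80°  [linear pair at H on DT]
4. ∠FST = 67°  [△THS]
5. ∠SFT = 51°  [△FHT]
6. ∠FTS = 62°  [△FTS]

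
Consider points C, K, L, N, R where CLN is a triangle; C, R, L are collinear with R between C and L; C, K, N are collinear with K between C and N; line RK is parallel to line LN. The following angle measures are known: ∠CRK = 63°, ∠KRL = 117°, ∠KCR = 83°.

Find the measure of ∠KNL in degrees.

∠KNL = 34°

1. ∠CKR = 34°  [△CRK]
2. ∠NKR = 146°  [linear pair at K on CN]
3. ∠KNL = 34°  [RK∥LN, co-interior at N–K]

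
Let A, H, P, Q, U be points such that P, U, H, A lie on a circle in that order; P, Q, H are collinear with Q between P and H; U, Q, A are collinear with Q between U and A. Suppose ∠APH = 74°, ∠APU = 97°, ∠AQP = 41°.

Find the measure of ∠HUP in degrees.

1. ∠AUH = 74°  [same arc HA]
2. ∠AHU = 83°  [cyclic PUHA, opposite ∠P+∠H]
3. ∠HQU = 41°  [vertical angles at Q]
4. ∠HAU = 23°  [△UHA]
5. ∠PHU = 65°  [△UQH]
6. ∠HPU = 23°  [same arc UH]
7. ∠HUP = 92°  [△PUH]

∠HUP = 92°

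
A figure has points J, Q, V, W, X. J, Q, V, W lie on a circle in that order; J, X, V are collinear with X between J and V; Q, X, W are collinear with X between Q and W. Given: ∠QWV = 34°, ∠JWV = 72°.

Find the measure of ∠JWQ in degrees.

1. ∠QJV = 34°  [same arc QV]
2. ∠JQV = 108°  [cyclic JQVW, opposite ∠Q+∠W]
3. ∠JVQ = 38°  [△JQV]
4. ∠JWQ = 38°  [same arc JQ]

∠JWQ = 38°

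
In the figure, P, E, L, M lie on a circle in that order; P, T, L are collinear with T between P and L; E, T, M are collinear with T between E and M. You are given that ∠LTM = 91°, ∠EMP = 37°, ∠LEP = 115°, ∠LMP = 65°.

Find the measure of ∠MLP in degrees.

∠MLP = 61°

1. ∠MTP = 89°  [linear pair at T on PL]
2. ∠LPM = 54°  [△PTM]
3. ∠MLP = 61°  [△PLM]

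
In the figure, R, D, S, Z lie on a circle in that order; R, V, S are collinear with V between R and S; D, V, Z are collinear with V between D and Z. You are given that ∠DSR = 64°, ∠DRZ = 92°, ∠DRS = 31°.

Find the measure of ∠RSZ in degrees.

1. ∠DZR = 64°  [same arc RD]
2. ∠RDZ = 24°  [△RDZ]
3. ∠RSZ = 24°  [same arc RZ]

∠RSZ = 24°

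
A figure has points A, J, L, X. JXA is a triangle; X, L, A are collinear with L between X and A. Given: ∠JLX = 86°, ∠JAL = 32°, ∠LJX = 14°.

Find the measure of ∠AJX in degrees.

1. ∠JXL = 80°  [△JXL]
2. ∠JAX = 32°  [L on ray AX]
3. ∠AXJ = 80°  [L on ray XA]
4. ∠AJX = 68°  [△JXA]

∠AJX = 68°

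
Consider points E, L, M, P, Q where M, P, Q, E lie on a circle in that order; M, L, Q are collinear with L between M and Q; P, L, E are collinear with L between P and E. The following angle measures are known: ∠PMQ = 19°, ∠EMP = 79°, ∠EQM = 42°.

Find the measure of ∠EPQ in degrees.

∠EPQ = 60°

1. ∠PEQ = 19°  [same arc PQ]
2. ∠EQP = 101°  [cyclic MPQE, opposite ∠M+∠Q]
3. ∠EPQ = 60°  [△PQE]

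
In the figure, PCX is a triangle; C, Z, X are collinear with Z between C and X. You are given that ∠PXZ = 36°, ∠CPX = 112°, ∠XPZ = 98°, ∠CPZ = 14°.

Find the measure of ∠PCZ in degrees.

∠PCZ = 32°

1. ∠CXP = 36°  [Z on ray XC]
2. ∠PCX = 32°  [△PCX]
3. ∠PCZ = 32°  [Z on ray CX]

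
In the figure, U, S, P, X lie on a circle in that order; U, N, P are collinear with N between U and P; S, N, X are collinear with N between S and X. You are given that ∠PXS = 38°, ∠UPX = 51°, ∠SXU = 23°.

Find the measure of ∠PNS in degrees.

∠PNS = 89°

1. ∠PUS = 38°  [same arc SP]
2. ∠USX = 51°  [same arc UX]
3. ∠SNU = 91°  [△UNS]
4. ∠PNS = 89°  [linear pair at N on UP]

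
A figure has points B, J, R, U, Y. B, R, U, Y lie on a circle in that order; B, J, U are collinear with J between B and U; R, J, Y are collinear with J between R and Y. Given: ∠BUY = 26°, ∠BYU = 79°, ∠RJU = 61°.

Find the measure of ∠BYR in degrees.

1. ∠UBY = 75°  [△BUY]
2. ∠BJY = 61°  [vertical angles at J]
3. ∠BYR = 44°  [△BJY]

∠BYR = 44°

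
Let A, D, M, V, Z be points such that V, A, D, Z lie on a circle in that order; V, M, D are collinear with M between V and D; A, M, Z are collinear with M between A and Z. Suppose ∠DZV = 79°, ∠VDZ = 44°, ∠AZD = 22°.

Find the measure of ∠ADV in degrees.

1. ∠DAV = 101°  [cyclic VADZ, opposite ∠A+∠Z]
2. ∠AVD = 22°  [same arc AD]
3. ∠ADV = 57°  [△VAD]

∠ADV = 57°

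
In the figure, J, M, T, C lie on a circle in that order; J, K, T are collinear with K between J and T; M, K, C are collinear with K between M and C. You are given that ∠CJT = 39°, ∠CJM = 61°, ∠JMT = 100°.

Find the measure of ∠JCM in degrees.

∠JCM = 58°

1. ∠JCT = 80°  [cyclic JMTC, opposite ∠M+∠C]
2. ∠CTJ = 61°  [△JTC]
3. ∠CMJ = 61°  [same arc JC]
4. ∠JCM = 58°  [△JMC]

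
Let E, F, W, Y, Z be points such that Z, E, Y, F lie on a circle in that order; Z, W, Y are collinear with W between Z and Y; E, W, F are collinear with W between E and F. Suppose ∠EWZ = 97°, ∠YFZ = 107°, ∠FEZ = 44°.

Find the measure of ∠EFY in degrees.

∠EFY = 39°

1. ∠FWY = 97°  [vertical angles at W]
2. ∠FYZ = 44°  [same arc ZF]
3. ∠EFY = 39°  [△YWF]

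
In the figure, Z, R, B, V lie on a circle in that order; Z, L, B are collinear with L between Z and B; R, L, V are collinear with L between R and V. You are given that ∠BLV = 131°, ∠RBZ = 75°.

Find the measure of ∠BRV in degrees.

1. ∠RLZ = 131°  [vertical angles at L]
2. ∠BLR = 49°  [linear pair at L on ZB]
3. ∠BRV = 56°  [△RLB]

∠BRV = 56°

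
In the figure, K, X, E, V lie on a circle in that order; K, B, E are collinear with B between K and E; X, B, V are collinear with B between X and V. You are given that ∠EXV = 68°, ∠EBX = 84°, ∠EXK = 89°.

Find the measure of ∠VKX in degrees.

∠VKX = 131°

1. ∠EKV = 68°  [same arc EV]
2. ∠KEX = 28°  [△XBE]
3. ∠KBV = 84°  [vertical angles at B]
4. ∠KBX = 96°  [linear pair at B on KE]
5. ∠EKX = 63°  [△KXE]
6. ∠KVX = 28°  [△KBV]
7. ∠KXV = 21°  [△KBX]
8. ∠VKX = 131°  [△KXV]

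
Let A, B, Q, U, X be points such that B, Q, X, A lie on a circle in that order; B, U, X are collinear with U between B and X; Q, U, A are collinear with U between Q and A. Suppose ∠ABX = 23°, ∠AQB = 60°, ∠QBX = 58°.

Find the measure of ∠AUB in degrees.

1. ∠AXB = 60°  [same arc BA]
2. ∠QAX = 58°  [same arc QX]
3. ∠AUX = 62°  [△XUA]
4. ∠AUB = 118°  [linear pair at U on BX]

∠AUB = 118°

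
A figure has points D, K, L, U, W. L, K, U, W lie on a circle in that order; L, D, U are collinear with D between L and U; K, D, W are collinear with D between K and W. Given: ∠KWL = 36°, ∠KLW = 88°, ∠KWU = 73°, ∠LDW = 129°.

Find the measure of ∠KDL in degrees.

1. ∠LKW = 56°  [△LKW]
2. ∠KLU = 73°  [same arc KU]
3. ∠KDL = 51°  [△LDK]

∠KDL = 51°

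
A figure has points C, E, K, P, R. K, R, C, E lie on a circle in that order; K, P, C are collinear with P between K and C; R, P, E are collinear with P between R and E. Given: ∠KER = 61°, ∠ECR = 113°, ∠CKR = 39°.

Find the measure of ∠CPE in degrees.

∠CPE = 89°

1. ∠EKR = 67°  [cyclic KRCE, opposite ∠K+∠C]
2. ∠CER = 39°  [same arc RC]
3. ∠ERK = 52°  [△KRE]
4. ∠ECK = 52°  [same arc KE]
5. ∠CPE = 89°  [△CPE]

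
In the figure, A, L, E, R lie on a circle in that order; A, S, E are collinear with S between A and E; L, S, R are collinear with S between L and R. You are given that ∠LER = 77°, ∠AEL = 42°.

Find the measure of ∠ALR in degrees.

∠ALR = 35°

1. ∠LAR = 103°  [cyclic ALER, opposite ∠A+∠E]
2. ∠ARL = 42°  [same arc AL]
3. ∠ALR = 35°  [△ALR]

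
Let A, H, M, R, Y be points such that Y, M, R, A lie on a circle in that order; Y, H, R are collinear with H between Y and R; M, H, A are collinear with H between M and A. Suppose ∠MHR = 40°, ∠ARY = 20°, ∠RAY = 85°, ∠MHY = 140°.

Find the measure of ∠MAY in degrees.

∠MAY = 65°

1. ∠AHY = 40°  [vertical angles at H]
2. ∠AYR = 75°  [△YRA]
3. ∠MAY = 65°  [△YHA]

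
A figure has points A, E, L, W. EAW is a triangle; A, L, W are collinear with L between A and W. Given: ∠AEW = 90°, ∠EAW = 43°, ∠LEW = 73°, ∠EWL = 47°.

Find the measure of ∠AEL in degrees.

1. ∠EAL = 43°  [L on ray AW]
2. ∠ELW = 60°  [△ELW]
3. ∠ALE = 120°  [linear pair at L on AW]
4. ∠AEL = 17°  [△EAL]

∠AEL = 17°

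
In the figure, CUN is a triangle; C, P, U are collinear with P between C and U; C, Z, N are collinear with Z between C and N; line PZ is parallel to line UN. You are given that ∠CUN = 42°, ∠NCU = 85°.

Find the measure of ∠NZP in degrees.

1. ∠CNU = 53°  [△CUN]
2. ∠CZP = 53°  [PZ∥UN, corresponding at Z]
3. ∠NZP = 127°  [linear pair at Z on CN]

∠NZP = 127°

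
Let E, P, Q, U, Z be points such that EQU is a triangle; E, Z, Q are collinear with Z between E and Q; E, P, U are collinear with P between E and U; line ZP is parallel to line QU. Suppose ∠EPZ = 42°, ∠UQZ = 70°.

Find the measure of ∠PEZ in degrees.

1. ∠EUQ = 42°  [ZP∥QU, corresponding at P]
2. ∠EQU = 70°  [Z on ray QE]
3. ∠QEU = 68°  [△EQU]
4. ∠PEZ = 68°  [Z on EQ, P on EU]

∠PEZ = 68°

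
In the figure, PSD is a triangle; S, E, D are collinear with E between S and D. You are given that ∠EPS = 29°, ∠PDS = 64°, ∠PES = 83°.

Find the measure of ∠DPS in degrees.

1. ∠ESP = 68°  [△PSE]
2. ∠DSP = 68°  [E on ray SD]
3. ∠DPS = 48°  [△PSD]

∠DPS = 48°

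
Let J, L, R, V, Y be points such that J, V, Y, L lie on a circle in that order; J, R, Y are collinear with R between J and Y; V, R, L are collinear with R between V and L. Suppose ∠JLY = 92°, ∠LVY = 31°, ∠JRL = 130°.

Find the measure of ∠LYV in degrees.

∠LYV = 76°

1. ∠LJY = 31°  [same arc YL]
2. ∠LRY = 50°  [linear pair at R on JY]
3. ∠JYL = 57°  [△JYL]
4. ∠VLY = 73°  [△YRL]
5. ∠LYV = 76°  [△VYL]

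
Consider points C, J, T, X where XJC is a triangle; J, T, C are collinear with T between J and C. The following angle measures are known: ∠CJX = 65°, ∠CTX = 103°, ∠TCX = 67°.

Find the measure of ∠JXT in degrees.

1. ∠TJX = 65°  [T on ray JC]
2. ∠JTX = 77°  [linear pair at T on JC]
3. ∠JXT = 38°  [△XJT]

∠JXT = 38°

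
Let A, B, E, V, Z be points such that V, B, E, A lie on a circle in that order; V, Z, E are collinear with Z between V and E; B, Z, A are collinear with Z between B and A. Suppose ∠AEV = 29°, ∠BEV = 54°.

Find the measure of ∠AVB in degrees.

∠AVB = 97°

1. ∠ABV = 29°  [same arc VA]
2. ∠BAV = 54°  [same arc VB]
3. ∠AVB = 97°  [△VBA]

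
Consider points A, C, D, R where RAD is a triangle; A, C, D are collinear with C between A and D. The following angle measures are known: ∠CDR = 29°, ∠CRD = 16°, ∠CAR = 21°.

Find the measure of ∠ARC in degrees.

1. ∠DCR = 135°  [△RCD]
2. ∠ACR = 45°  [linear pair at C on AD]
3. ∠ARC = 114°  [△RAC]

∠ARC = 114°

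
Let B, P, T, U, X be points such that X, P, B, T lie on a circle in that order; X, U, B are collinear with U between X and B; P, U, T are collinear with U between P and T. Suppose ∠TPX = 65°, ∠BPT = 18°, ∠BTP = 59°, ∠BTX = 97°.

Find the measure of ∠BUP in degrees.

1. ∠BXP = 59°  [same arc PB]
2. ∠BPX = 83°  [cyclic XPBT, opposite ∠P+∠T]
3. ∠PBX = 38°  [△XPB]
4. ∠BUP = 124°  [△PUB]

∠BUP = 124°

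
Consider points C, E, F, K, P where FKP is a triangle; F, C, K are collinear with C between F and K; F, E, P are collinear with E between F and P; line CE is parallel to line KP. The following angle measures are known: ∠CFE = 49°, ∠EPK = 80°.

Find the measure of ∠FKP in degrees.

1. ∠KFP = 49°  [C on FK, E on FP]
2. ∠FPK = 80°  [E on ray PF]
3. ∠FKP = 51°  [△FKP]

∠FKP = 51°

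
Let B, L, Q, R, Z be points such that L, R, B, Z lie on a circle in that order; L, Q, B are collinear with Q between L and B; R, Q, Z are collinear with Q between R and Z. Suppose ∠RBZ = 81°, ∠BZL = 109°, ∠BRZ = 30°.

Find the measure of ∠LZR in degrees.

1. ∠BZR = 69°  [△RBZ]
2. ∠BRL = 71°  [cyclic LRBZ, opposite ∠R+∠Z]
3. ∠BLR = 69°  [same arc RB]
4. ∠LBR = 40°  [△LRB]
5. ∠LZR = 40°  [same arc LR]

∠LZR = 40°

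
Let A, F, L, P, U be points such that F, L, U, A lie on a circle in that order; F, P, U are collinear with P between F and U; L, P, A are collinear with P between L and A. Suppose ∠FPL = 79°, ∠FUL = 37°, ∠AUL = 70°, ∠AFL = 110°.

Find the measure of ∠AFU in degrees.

∠AFU = 42°

1. ∠APU = 79°  [vertical angles at P]
2. ∠FAL = 37°  [same arc FL]
3. ∠APF = 101°  [linear pair at P on FU]
4. ∠AFU = 42°  [△FPA]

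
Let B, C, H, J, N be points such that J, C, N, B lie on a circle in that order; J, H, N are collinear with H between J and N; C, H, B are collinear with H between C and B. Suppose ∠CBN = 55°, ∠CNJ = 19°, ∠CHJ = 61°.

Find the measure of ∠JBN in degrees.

∠JBN = 74°

1. ∠CJN = 55°  [same arc CN]
2. ∠JCN = 106°  [△JCN]
3. ∠JBN = 74°  [cyclic JCNB, opposite ∠C+∠B]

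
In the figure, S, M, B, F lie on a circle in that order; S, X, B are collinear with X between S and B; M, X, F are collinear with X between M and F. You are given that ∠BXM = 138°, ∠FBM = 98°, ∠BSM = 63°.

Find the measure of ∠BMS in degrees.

1. ∠MXS = 42°  [linear pair at X on SB]
2. ∠FSM = 82°  [cyclic SMBF, opposite ∠S+∠B]
3. ∠FMS = 75°  [△SXM]
4. ∠MFS = 23°  [△SMF]
5. ∠MBS = 23°  [same arc SM]
6. ∠BMS = 94°  [△SMB]

∠BMS = 94°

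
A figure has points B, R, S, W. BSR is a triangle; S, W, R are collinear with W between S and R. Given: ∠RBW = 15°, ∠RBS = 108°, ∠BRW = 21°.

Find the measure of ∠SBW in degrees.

1. ∠BWR = 144°  [△BWR]
2. ∠BRS = 21°  [W on ray RS]
3. ∠BWS = 36°  [linear pair at W on SR]
4. ∠BSR = 51°  [△BSR]
5. ∠BSW = 51°  [W on ray SR]
6. ∠SBW = 93°  [△BSW]

∠SBW = 93°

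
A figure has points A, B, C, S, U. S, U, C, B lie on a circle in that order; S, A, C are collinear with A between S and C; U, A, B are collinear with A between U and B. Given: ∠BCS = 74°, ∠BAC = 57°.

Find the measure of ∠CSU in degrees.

1. ∠BUS = 74°  [same arc SB]
2. ∠SAU = 57°  [vertical angles at A]
3. ∠CSU = 49°  [△SAU]

∠CSU = 49°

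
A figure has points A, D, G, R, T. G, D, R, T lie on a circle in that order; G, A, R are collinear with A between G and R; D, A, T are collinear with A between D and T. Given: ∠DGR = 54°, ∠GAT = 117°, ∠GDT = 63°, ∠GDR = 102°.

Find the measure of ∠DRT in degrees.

∠DRT = 87°

1. ∠DTR = 54°  [same arc DR]
2. ∠DRG = 24°  [△GDR]
3. ∠DAR = 117°  [vertical angles at A]
4. ∠RDT = 39°  [△DAR]
5. ∠DRT = 87°  [△DRT]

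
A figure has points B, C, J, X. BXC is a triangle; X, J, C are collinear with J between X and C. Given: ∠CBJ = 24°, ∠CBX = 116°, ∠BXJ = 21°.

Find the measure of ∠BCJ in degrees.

1. ∠BXC = 21°  [J on ray XC]
2. ∠BCX = 43°  [△BXC]
3. ∠BCJ = 43°  [J on ray CX]

∠BCJ = 43°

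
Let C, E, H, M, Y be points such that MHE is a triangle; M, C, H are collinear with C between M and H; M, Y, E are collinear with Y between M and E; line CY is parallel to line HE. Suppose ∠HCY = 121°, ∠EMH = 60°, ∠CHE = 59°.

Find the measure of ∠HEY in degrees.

1. ∠EHM = 59°  [C on ray HM]
2. ∠HEM = 61°  [△MHE]
3. ∠HEY = 61°  [Y on ray EM]

∠HEY = 61°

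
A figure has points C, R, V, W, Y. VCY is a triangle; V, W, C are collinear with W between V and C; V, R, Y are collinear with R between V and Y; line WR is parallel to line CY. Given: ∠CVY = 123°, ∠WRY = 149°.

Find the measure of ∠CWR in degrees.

∠CWR = 154°

1. ∠RVW = 123°  [W on VC, R on VY]
2. ∠VRW = 31°  [linear pair at R on VY]
3. ∠RWV = 26°  [△VWR]
4. ∠CWR = 154°  [linear pair at W on VC]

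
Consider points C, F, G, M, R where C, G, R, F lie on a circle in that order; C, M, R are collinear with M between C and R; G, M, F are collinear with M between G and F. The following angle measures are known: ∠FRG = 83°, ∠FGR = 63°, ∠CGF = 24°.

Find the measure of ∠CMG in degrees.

1. ∠GFR = 34°  [△GRF]
2. ∠GCR = 34°  [same arc GR]
3. ∠CMG = 122°  [△CMG]

∠CMG = 122°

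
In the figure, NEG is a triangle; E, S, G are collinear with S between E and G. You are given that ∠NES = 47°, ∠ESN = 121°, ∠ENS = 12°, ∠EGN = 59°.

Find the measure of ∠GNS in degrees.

1. ∠GSN = 59°  [linear pair at S on EG]
2. ∠NGS = 59°  [S on ray GE]
3. ∠GNS = 62°  [△NSG]

∠GNS = 62°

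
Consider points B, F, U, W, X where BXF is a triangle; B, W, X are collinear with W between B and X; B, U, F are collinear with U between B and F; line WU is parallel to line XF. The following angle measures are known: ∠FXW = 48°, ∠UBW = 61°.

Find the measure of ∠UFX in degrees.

∠UFX = 71°

1. ∠BXF = 48°  [W on ray XB]
2. ∠FBX = 61°  [W on BX, U on BF]
3. ∠BFX = 71°  [△BXF]
4. ∠UFX = 71°  [U on ray FB]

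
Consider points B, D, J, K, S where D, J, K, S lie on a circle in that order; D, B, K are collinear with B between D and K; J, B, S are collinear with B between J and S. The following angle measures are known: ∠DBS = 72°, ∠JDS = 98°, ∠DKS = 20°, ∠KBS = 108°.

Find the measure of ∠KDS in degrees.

1. ∠JKS = 82°  [cyclic DJKS, opposite ∠D+∠K]
2. ∠JSK = 52°  [△KBS]
3. ∠KJS = 46°  [△JKS]
4. ∠KDS = 46°  [same arc KS]

∠KDS = 46°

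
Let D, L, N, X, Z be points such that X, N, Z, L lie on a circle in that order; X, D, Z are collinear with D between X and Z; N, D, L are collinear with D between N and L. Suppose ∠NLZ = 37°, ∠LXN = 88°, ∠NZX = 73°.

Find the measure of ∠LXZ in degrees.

∠LXZ = 51°

1. ∠LZN = 92°  [cyclic XNZL, opposite ∠X+∠Z]
2. ∠LNZ = 51°  [△NZL]
3. ∠LXZ = 51°  [same arc ZL]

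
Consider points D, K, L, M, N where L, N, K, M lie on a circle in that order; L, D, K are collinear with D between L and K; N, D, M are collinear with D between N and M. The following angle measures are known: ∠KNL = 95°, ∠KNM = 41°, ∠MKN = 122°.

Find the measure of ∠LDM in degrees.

∠LDM = 71°

1. ∠KML = 85°  [cyclic LNKM, opposite ∠N+∠M]
2. ∠KLM = 41°  [same arc KM]
3. ∠KMN = 17°  [△NKM]
4. ∠LKM = 54°  [△LKM]
5. ∠KDM = 109°  [△KDM]
6. ∠LDM = 71°  [linear pair at D on LK]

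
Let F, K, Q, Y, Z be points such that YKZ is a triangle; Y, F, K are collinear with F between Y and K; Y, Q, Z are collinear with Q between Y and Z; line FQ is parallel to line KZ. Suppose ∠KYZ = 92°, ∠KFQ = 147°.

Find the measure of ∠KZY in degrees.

1. ∠FYQ = 92°  [F on YK, Q on YZ]
2. ∠QFY = 33°  [linear pair at F on YK]
3. ∠FQY = 55°  [△YFQ]
4. ∠KZY = 55°  [FQ∥KZ, corresponding at Q]

∠KZY = 55°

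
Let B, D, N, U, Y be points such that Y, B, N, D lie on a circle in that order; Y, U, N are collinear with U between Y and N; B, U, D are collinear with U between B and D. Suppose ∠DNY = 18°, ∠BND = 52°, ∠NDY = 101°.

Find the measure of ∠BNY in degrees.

∠BNY = 34°

1. ∠DBY = 18°  [same arc YD]
2. ∠BYD = 128°  [cyclic YBND, opposite ∠Y+∠N]
3. ∠BDY = 34°  [△YBD]
4. ∠BNY = 34°  [same arc YB]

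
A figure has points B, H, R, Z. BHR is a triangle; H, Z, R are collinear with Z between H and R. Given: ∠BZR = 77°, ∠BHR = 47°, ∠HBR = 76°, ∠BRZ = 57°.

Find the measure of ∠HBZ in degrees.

1. ∠BZH = 103°  [linear pair at Z on HR]
2. ∠BHZ = 47°  [Z on ray HR]
3. ∠HBZ = 30°  [△BHZ]

∠HBZ = 30°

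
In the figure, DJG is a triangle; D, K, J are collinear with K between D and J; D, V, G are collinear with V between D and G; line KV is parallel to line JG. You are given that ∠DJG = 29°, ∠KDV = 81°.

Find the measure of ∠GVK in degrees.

1. ∠DKV = 29°  [KV∥JG, corresponding at K]
2. ∠DVK = 70°  [△DKV]
3. ∠GVK = 110°  [linear pair at V on DG]

∠GVK = 110°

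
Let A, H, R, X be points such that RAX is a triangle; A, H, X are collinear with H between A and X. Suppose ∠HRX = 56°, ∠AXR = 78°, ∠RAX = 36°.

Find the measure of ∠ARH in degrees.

1. ∠HXR = 78°  [H on ray XA]
2. ∠HAR = 36°  [H on ray AX]
3. ∠RHX = 46°  [△RHX]
4. ∠AHR = 134°  [linear pair at H on AX]
5. ∠ARH = 10°  [△RAH]

∠ARH = 10°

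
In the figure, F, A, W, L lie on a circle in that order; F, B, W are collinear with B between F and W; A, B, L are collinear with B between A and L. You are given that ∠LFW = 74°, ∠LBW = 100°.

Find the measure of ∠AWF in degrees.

∠AWF = 26°

1. ∠LAW = 74°  [same arc WL]
2. ∠ABF = 100°  [vertical angles at B]
3. ∠ABW = 80°  [linear pair at B on FW]
4. ∠AWF = 26°  [△ABW]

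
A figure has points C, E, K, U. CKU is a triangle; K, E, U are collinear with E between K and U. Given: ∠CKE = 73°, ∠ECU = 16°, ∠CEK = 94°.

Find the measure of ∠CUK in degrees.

1. ∠CEU = 86°  [linear pair at E on KU]
2. ∠CUE = 78°  [△CEU]
3. ∠CUK = 78°  [E on ray UK]

∠CUK = 78°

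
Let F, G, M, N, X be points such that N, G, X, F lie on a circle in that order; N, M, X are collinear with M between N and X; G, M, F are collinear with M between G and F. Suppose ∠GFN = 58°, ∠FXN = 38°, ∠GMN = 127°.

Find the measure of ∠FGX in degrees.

1. ∠GXN = 58°  [same arc NG]
2. ∠GMX = 53°  [linear pair at M on NX]
3. ∠FGX = 69°  [△GMX]

∠FGX = 69°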